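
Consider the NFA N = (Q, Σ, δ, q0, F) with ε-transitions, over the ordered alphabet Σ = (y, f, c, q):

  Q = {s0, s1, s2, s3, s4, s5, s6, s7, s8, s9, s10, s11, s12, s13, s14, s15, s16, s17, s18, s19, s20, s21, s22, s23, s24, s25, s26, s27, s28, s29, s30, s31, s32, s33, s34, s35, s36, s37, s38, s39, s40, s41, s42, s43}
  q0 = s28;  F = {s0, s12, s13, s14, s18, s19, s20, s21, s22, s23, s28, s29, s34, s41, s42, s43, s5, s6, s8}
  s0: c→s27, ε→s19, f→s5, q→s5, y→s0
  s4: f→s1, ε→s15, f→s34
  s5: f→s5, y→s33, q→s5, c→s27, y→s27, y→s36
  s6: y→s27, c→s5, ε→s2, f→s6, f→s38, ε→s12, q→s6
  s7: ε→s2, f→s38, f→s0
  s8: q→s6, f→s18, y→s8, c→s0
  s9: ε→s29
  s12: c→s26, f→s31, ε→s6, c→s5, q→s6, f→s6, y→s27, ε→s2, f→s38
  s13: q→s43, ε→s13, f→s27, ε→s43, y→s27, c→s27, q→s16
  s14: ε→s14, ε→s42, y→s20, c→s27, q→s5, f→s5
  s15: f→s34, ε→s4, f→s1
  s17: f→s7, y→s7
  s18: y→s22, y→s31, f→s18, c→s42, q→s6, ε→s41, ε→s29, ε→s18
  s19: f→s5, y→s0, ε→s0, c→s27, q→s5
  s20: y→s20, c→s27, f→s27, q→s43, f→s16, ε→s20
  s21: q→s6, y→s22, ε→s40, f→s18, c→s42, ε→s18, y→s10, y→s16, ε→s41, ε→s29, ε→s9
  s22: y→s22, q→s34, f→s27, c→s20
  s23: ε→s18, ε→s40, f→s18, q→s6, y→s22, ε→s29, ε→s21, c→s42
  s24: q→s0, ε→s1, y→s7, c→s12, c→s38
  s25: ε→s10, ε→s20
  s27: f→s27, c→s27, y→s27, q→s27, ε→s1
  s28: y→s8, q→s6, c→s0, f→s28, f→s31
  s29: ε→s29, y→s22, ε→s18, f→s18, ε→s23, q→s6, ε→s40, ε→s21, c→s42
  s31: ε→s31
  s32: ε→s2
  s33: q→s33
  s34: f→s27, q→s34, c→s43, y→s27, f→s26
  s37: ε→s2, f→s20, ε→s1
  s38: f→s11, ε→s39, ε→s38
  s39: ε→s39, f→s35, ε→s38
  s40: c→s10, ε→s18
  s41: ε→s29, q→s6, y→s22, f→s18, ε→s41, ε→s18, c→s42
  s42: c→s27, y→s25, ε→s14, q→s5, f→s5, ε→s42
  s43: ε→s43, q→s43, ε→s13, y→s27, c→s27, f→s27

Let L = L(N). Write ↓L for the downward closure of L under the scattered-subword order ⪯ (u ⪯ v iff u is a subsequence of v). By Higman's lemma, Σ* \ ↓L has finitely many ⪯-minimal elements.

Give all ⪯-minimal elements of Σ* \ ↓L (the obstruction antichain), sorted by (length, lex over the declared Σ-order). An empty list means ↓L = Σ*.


|Q|=44, |F|=19, |δ|=162 (52 ε).
min D↑ (12 st, q0=0, F={6}): 0:y→1,f→0,c→2,q→3 1:y→1,f→4,c→2,q→3 2:y→2,f→5,c→6,q→5 3:y→6,f→3,c→5,q→3 4:y→7,f→4,c→8,q→3 5:y→6,f→5,c→6,q→5 6:y→6,f→6,c→6,q→6 7:y→7,f→6,c→9,q→10 8:y→9,f→5,c→6,q→5 9:y→9,f→6,c→6,q→11 10:y→6,f→6,c→11,q→10 11:y→6,f→6,c→6,q→11.
'cc': run [35, 16, 2] end={s1,s27} rej; 2/2 deletions ∈↓L.
'qy': N↓-sim [35, 18, 4] end={s1,s27,s33,s36} rej; 2/2 deletions ∈↓L.
'cfy': |S_i|=[35, 16, 6, 4] end={s1,s27,s33,s36} rej; 3/3 single-dels accept.
'yfyf': |S_i|=[35, 34, 31, 14, 4] end={s1,s16,s26,s27} ∉↓L; 4/4 deletions ∈↓L.
4 minimals (antichain).

A = [cc, qy, cfy, yfyf].


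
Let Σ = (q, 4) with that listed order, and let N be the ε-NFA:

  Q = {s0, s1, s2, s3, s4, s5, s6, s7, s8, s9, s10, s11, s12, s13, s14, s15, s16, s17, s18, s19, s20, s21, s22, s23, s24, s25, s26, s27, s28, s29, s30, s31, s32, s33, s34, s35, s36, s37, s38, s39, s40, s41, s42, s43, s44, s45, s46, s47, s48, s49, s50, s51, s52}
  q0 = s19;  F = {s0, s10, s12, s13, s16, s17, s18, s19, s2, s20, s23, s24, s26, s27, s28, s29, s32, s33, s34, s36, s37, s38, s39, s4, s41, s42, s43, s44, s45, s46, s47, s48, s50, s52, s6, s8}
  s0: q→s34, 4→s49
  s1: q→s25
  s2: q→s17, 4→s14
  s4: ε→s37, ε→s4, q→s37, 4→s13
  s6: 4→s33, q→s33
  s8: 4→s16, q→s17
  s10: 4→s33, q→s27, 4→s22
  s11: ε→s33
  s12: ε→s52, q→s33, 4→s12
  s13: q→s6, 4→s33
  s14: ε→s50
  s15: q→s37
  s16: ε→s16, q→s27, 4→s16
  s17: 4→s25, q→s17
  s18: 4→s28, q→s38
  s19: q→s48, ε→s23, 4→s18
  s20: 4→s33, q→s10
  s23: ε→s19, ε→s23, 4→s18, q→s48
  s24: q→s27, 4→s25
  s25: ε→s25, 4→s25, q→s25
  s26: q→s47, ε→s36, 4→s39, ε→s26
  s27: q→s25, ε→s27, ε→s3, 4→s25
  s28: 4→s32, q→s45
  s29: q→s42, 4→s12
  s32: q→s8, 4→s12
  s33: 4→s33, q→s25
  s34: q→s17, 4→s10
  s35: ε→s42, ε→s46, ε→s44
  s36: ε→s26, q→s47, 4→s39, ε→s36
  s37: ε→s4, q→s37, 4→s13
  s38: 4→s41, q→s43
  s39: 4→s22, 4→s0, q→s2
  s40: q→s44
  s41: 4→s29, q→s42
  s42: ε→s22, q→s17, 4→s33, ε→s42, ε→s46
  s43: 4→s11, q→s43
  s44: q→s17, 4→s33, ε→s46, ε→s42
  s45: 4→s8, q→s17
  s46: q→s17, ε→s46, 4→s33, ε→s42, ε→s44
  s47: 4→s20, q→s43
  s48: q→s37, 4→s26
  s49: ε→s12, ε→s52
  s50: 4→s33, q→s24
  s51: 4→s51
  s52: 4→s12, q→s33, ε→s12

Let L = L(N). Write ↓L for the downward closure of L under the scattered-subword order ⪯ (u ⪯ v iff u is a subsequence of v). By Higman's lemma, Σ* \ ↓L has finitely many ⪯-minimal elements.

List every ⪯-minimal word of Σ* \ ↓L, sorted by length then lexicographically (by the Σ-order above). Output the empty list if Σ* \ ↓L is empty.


|Q|=53, |F|=36, |δ|=111 (31 ε).
min D↑ (31 st, q0=0, F={24}): 0:q→1,4→2 1:q→3,4→4 2:q→5,4→6 3:q→3,4→7 4:q→8,4→9 5:q→10,4→11 6:q→12,4→13 7:q→14,4→15 8:q→10,4→16 9:q→17,4→18 10:q→10,4→15 11:q→19,4→20 12:q→21,4→22 13:q→22,4→23 14:q→15,4→15 15:q→24,4→15 16:q→25,4→15 17:q→21,4→26 18:q→27,4→23 19:q→21,4→15 20:q→19,4→23 21:q→21,4→24 22:q→21,4→28 23:q→15,4→23 24:q→24,4→24 25:q→29,4→15 26:q→30,4→15 27:q→21,4→25 28:q→29,4→28 29:q→24,4→24 30:q→29,4→24 (ε-aug+det+¬).
'qq44q': N↓-sim [42, 37, 23, 13, 3, 1] end={s25} — reject; 5/5 deletions ∈↓L.
'4qq4q': |S_i|=[42, 37, 28, 13, 4, 1] end={s25} ∉↓L; 5/5 single-dels accept.
'44qq4': |S_i|=[42, 37, 29, 18, 5, 1] end={s25} rej; 5/5 deletions ∈↓L.
'qq4qqq': run [42, 37, 23, 13, 8, 4, 1] end={s25} ∉↓L; 6/6 deletions ∈↓L.
'4444qq': |S_i|=[42, 37, 29, 22, 10, 4, 1] end={s25} ∉↓L; 6/6 deletions ∈↓L.
5 obstructions.

A = [qq44q, 4qq4q, 44qq4, qq4qqq, 4444qq].


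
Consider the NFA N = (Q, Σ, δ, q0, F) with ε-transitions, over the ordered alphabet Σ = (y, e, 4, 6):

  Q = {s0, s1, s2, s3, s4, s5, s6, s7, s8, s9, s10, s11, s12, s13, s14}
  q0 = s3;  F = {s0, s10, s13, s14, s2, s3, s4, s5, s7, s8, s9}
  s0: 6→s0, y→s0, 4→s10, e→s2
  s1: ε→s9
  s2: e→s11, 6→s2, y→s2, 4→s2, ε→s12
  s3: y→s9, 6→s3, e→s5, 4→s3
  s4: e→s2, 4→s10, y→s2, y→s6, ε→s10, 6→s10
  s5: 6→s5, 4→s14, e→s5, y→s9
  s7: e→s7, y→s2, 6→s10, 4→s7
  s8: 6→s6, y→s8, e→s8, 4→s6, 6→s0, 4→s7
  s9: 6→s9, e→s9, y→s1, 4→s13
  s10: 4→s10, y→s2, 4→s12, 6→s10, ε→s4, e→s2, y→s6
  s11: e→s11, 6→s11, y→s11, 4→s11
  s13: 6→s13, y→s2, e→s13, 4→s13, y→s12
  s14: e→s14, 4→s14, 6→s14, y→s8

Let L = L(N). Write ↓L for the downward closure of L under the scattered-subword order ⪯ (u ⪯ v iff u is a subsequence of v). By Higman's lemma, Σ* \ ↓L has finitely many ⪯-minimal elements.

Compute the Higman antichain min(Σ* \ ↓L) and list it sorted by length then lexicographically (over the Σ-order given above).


Antichain: [y4ye, e4y6ee].

|Q|=15, |F|=11, |δ|=58 (4 ε).
min D↑ (11 st, q0=0, F={7}): 0:y→1,e→2,4→0,6→0 1:y→1,e→1,4→3,6→1 2:y→1,e→2,4→4,6→2 3:y→5,e→3,4→3,6→3 4:y→6,e→4,4→4,6→4 5:y→5,e→7,4→5,6→5 6:y→6,e→6,4→8,6→9 7:y→7,e→7,4→7,6→7 8:y→5,e→8,4→8,6→10 9:y→9,e→5,4→10,6→9 10:y→5,e→5,4→10,6→10 (ε-aug+det+¬).
'y4ye': |S_i|=[15, 12, 8, 4, 1] end={s11} rej; 4/4 single-dels accept.
'e4y6ee': N↓-sim [15, 14, 11, 9, 7, 3, 1] end={s11} rej; 6/6 deletions ∈↓L.
2 minimals (antichain).


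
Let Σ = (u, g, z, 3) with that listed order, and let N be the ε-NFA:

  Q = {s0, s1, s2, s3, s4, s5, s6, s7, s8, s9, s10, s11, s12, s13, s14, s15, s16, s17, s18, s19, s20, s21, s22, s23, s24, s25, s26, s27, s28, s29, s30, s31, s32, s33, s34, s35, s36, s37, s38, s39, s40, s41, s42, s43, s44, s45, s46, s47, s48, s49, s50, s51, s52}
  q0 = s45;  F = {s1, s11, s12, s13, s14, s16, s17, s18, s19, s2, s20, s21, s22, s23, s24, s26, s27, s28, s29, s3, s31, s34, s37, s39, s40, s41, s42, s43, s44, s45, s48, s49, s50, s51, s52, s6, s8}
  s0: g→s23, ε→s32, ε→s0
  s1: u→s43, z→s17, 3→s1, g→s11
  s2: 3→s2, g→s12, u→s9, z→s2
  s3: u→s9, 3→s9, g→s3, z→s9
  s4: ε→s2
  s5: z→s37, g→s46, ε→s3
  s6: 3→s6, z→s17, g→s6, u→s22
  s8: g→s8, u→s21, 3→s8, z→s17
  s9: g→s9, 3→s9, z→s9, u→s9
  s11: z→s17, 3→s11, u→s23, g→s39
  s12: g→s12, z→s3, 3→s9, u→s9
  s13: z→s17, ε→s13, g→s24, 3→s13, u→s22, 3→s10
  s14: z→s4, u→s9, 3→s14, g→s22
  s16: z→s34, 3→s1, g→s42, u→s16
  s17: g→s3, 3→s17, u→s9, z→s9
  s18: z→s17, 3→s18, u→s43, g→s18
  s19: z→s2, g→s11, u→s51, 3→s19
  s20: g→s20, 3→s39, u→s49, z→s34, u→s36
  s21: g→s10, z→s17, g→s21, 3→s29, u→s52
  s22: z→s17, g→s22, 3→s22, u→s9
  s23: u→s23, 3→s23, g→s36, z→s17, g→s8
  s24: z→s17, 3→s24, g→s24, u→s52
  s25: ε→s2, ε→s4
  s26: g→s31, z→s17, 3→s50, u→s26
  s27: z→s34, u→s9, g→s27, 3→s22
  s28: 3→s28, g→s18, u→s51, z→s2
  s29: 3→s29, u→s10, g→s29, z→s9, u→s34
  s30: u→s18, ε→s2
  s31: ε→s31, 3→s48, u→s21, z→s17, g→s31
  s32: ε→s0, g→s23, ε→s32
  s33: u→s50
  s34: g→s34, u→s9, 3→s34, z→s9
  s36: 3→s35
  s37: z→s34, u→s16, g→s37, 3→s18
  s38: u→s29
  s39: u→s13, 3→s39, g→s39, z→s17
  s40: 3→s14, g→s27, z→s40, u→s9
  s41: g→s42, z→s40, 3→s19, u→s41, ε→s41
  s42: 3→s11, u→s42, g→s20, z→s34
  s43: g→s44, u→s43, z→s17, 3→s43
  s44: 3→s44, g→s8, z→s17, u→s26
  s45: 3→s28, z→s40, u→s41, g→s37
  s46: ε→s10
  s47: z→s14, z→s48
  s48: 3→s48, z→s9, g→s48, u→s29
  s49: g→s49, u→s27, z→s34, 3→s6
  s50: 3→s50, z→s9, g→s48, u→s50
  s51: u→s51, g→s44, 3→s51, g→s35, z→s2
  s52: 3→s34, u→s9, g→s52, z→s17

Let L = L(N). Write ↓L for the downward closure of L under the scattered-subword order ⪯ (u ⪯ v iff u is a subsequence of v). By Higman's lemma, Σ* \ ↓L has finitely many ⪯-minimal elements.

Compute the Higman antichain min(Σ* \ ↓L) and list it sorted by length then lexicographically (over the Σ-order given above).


Antichain: [zu, gzz, 3zg3, ugguuu, 3ugu3z].

|Q|=53, |F|=37, |δ|=181 (13 ε).
min D↑ (38 st, q0=0, F={10}): 0:u→1,g→2,z→3,3→4 1:u→1,g→5,z→3,3→6 2:u→7,g→2,z→8,3→9 3:u→10,g→11,z→3,3→12 4:u→13,g→9,z→14,3→4 5:u→5,g→15,z→8,3→16 6:u→13,g→16,z→14,3→6 7:u→7,g→5,z→8,3→17 8:u→10,g→8,z→10,3→8 9:u→18,g→9,z→19,3→9 10:u→10,g→10,z→10,3→10 11:u→10,g→11,z→8,3→20 12:u→10,g→20,z→14,3→12 13:u→13,g→21,z→14,3→13 14:u→10,g→22,z→14,3→14 15:u→23,g→15,z→8,3→24 16:u→25,g→24,z→19,3→16 17:u→18,g→16,z→19,3→17 18:u→18,g→21,z→19,3→18 19:u→10,g→26,z→10,3→19 20:u→10,g→20,z→19,3→20 21:u→27,g→28,z→19,3→21 22:u→10,g→22,z→26,3→10 23:u→11,g→23,z→8,3→29 24:u→30,g→24,z→19,3→24 25:u→25,g→28,z→19,3→25 26:u→10,g→26,z→10,3→10 27:u→27,g→31,z→19,3→32 28:u→33,g→28,z→19,3→28 29:u→20,g→29,z→19,3→29 30:u→20,g→34,z→19,3→30 31:u→33,g→31,z→19,3→35 32:u→32,g→35,z→10,3→32 33:u→36,g→33,z→19,3→37 34:u→36,g→34,z→19,3→34 35:u→37,g→35,z→10,3→35 36:u→10,g→36,z→19,3→8 37:u→8,g→37,z→10,3→37 (ε-aug+det+¬).
'zu': |S_i|=[42, 11, 1] end={s9} ∉↓L; 2/2 del acc.
'gzz': run [42, 33, 4, 1] end={s9} — reject; 3/3 single-dels accept.
'3zg3': N↓-sim [42, 33, 6, 3, 1] end={s9} — reject; 4/4 single-dels accept.
'ugguuu': |S_i|=[42, 38, 28, 22, 16, 8, 1] end={s9} — reject; 6/6 del acc.
'3ugu3z': |S_i|=[42, 33, 24, 19, 12, 8, 1] end={s9} ∉↓L; 6/6 del acc.
5 minimals (antichain).


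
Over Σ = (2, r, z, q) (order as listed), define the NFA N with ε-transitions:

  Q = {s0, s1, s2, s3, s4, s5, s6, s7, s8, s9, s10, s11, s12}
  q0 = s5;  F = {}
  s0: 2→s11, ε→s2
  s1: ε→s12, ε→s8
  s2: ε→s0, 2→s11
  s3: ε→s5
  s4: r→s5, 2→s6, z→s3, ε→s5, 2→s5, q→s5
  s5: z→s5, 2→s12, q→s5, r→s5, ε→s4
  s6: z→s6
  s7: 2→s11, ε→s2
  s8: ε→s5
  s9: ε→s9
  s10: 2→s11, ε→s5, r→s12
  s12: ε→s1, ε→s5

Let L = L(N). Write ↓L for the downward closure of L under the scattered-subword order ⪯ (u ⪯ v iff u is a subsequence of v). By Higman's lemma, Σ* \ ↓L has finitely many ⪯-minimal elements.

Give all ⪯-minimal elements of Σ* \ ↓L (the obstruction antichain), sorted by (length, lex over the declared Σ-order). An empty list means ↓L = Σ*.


min(Σ*\↓L) = [ε].

|Q|=13, |F|=0, |δ|=28 (13 ε).
min D↑ (1 st, q0=0, F={0}): 0:2→0,r→0,z→0,q→0.
ε ∈ L(D↑) ⇒ ↓L = ∅.


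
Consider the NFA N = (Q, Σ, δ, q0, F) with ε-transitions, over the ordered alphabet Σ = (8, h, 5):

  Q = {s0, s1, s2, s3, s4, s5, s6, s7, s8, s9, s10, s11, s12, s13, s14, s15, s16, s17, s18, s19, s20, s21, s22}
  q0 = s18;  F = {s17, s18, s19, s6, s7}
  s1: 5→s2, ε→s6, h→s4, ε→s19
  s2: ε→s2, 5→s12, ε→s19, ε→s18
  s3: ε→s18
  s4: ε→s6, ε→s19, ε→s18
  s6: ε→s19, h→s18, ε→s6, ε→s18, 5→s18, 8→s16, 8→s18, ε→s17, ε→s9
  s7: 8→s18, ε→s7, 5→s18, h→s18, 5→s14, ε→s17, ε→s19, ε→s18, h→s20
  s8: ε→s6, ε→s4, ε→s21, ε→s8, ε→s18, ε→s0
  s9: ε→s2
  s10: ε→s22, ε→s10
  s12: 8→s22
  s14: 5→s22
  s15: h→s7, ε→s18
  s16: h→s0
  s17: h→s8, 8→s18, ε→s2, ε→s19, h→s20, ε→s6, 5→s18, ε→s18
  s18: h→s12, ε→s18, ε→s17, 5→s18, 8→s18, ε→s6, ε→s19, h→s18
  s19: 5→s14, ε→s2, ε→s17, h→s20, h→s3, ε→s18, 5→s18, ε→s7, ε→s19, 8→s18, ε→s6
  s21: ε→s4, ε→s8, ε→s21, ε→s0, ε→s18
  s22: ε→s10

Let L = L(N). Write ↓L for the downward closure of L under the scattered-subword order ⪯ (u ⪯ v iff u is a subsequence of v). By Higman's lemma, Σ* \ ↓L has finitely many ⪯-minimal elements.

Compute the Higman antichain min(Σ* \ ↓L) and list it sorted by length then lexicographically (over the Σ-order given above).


|Q|=23, |F|=5, |δ|=77 (48 ε).
min D↑ (1 st, q0=0, F={}): 0:8→0,h→0,5→0 [Hopcroft].
L(D↑) = ∅ ⇒ ↓L = Σ*.

A = [].


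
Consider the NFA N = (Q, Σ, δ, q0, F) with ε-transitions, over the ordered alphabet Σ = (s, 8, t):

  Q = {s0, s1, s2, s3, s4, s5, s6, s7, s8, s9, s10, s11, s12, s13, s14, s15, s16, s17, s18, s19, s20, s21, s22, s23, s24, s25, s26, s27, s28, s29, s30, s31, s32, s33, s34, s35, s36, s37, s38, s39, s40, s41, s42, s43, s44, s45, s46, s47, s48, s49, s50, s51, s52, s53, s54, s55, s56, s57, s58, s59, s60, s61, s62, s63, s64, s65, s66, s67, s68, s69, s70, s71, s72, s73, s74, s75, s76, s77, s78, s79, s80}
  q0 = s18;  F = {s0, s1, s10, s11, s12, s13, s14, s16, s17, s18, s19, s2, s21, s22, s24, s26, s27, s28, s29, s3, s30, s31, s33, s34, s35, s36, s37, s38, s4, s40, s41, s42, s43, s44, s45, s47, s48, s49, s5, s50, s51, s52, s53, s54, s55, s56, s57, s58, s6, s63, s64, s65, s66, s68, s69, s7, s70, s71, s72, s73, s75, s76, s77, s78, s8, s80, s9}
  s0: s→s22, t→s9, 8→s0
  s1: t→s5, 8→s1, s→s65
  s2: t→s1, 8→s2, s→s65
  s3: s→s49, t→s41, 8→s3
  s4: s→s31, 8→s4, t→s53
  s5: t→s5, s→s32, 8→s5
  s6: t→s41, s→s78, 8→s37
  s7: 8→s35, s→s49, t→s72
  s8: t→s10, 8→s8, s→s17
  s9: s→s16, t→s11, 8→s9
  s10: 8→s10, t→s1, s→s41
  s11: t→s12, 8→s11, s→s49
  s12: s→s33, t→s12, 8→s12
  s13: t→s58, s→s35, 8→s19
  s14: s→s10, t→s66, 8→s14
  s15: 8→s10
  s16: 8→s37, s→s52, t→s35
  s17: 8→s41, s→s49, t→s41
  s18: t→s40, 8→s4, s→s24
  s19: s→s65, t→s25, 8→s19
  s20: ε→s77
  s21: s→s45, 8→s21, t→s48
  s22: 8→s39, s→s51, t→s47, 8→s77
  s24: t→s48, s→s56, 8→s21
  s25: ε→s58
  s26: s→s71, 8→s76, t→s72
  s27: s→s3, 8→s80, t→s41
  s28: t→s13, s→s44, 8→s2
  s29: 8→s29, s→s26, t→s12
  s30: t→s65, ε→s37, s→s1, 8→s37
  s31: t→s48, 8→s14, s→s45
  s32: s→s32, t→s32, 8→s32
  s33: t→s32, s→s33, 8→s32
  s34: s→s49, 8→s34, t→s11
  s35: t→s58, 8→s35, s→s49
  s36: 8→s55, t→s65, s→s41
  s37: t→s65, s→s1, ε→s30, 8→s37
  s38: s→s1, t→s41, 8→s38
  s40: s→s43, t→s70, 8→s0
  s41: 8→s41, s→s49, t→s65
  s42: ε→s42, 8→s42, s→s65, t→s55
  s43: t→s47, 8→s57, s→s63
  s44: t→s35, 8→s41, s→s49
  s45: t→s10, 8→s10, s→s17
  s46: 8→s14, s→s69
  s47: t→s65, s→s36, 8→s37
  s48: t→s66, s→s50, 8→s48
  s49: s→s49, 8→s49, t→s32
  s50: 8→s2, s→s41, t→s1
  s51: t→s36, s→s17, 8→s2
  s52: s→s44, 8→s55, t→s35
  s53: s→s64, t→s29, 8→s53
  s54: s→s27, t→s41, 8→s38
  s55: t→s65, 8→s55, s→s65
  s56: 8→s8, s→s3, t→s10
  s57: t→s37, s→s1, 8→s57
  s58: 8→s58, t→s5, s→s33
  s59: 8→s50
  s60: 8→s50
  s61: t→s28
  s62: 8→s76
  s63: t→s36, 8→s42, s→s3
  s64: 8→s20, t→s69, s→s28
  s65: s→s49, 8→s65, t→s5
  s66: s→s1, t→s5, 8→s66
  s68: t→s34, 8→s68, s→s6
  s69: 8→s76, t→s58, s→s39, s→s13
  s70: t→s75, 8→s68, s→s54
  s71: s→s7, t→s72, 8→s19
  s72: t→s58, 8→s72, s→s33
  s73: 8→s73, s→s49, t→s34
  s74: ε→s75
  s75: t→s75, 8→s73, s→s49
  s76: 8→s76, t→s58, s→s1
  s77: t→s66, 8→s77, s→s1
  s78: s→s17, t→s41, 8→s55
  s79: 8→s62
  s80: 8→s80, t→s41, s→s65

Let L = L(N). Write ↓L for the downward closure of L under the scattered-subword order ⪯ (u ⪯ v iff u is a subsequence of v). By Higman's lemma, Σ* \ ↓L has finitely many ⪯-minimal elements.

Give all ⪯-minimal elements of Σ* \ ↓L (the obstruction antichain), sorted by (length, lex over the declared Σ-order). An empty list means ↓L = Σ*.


A = [sssst, sttts, tttst, 8s8tts, 8ttts8, ts8sts].

|Q|=81, |F|=67, |δ|=220 (6 ε).
min D↑ (67 st, q0=0, F={52}): 0:s→1,8→2,t→3 1:s→4,8→5,t→6 2:s→7,8→2,t→8 3:s→9,8→10,t→11 4:s→12,8→13,t→14 5:s→15,8→5,t→6 6:s→16,8→6,t→17 7:s→15,8→18,t→6 8:s→19,8→8,t→20 9:s→21,8→22,t→23 10:s→24,8→10,t→25 11:s→26,8→27,t→28 12:s→29,8→12,t→30 13:s→31,8→13,t→14 14:s→30,8→14,t→32 15:s→31,8→14,t→14 16:s→30,8→33,t→32 17:s→32,8→17,t→34 18:s→14,8→18,t→17 19:s→35,8→36,t→37 20:s→38,8→20,t→39 21:s→12,8→40,t→41 22:s→32,8→22,t→42 23:s→41,8→42,t→43 24:s→44,8→36,t→23 25:s→45,8→25,t→46 26:s→47,8→48,t→30 27:s→49,8→27,t→50 28:s→29,8→51,t→28 29:s→29,8→29,t→52 30:s→29,8→30,t→43 31:s→29,8→30,t→30 32:s→43,8→32,t→34 33:s→43,8→33,t→32 34:s→52,8→34,t→34 35:s→53,8→33,t→54 36:s→32,8→36,t→17 37:s→54,8→55,t→56 38:s→57,8→55,t→58 39:s→59,8→39,t→39 40:s→43,8→40,t→60 41:s→30,8→60,t→43 42:s→32,8→42,t→43 43:s→29,8→43,t→34 44:s→31,8→33,t→41 45:s→61,8→42,t→62 46:s→29,8→46,t→39 47:s→12,8→63,t→30 48:s→32,8→48,t→30 49:s→64,8→42,t→30 50:s→29,8→50,t→46 51:s→29,8→51,t→50 52:s→52,8→52,t→52 53:s→29,8→30,t→62 54:s→62,8→65,t→56 55:s→32,8→55,t→56 56:s→59,8→56,t→34 57:s→66,8→65,t→58 58:s→59,8→58,t→56 59:s→59,8→52,t→52 60:s→43,8→60,t→43 61:s→53,8→60,t→62 62:s→29,8→62,t→56 63:s→43,8→63,t→30 64:s→31,8→60,t→30 65:s→43,8→65,t→56 66:s→29,8→62,t→58 [Hopcroft].
'sssst': N↓-sim [71, 57, 35, 13, 3, 1] end={s32} — reject; 5/5 del acc.
'sttts': |S_i|=[71, 57, 26, 9, 2, 1] end={s32} rej; 5/5 del acc.
'tttst': |S_i|=[71, 62, 45, 15, 3, 1] end={s32} rej; 5/5 deletions ∈↓L.
'8s8tts': N↓-sim [71, 61, 44, 25, 9, 2, 1] end={s32} — reject; 6/6 single-dels accept.
'8ttts8': |S_i|=[71, 61, 42, 22, 7, 2, 1] end={s32} — reject; 6/6 del acc.
'ts8sts': |S_i|=[71, 62, 48, 26, 6, 2, 1] end={s32} rej; 6/6 single-dels accept.
6 obstructions.


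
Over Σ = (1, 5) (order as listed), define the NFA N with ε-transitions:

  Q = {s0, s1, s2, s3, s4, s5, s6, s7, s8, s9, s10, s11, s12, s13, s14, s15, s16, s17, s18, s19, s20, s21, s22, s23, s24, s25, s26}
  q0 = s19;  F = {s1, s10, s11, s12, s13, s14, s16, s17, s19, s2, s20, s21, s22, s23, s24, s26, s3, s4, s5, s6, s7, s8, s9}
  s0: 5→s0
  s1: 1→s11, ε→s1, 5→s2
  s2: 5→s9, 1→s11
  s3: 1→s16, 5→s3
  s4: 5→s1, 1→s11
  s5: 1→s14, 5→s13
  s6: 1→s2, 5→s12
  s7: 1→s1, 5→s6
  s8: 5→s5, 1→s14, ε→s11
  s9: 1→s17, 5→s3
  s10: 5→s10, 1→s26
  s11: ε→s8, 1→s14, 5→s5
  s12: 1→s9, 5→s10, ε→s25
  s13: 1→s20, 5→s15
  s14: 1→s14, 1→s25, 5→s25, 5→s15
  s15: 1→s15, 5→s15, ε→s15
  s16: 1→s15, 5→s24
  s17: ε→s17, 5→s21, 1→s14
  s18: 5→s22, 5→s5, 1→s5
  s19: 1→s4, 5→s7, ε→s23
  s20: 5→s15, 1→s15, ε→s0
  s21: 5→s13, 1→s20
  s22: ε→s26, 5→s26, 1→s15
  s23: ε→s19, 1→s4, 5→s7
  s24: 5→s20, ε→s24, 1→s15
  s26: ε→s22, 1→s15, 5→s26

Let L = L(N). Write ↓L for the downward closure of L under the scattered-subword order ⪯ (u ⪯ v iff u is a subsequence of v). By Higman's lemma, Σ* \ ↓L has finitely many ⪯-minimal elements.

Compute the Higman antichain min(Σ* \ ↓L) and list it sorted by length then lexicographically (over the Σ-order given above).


min(Σ*\↓L) = [1115, 11555, 115511, 555511].

|Q|=27, |F|=23, |δ|=66 (12 ε).
min D↑ (21 st, q0=0, F={10}): 0:1→1,5→2 1:1→3,5→4 2:1→4,5→5 3:1→6,5→7 4:1→3,5→8 5:1→8,5→9 6:1→6,5→10 7:1→6,5→11 8:1→3,5→12 9:1→12,5→13 10:1→10,5→10 11:1→14,5→10 12:1→15,5→16 13:1→17,5→13 14:1→10,5→10 15:1→6,5→18 16:1→19,5→16 17:1→10,5→17 18:1→14,5→11 19:1→10,5→20 20:1→10,5→14 (ε-aug+det+¬).
'1115': |S_i|=[26, 20, 13, 5, 3] end={s0,s15,s25} rej; 4/4 deletions ∈↓L.
'11555': run [26, 20, 13, 9, 5, 2] end={s0,s15} ∉↓L; 5/5 del acc.
'115511': N↓-sim [26, 20, 13, 9, 5, 3, 1] end={s15} rej; 6/6 del acc.
'555511': |S_i|=[26, 23, 21, 17, 12, 7, 1] end={s15} — reject; 6/6 deletions ∈↓L.
4 words, ⪯-incomp.


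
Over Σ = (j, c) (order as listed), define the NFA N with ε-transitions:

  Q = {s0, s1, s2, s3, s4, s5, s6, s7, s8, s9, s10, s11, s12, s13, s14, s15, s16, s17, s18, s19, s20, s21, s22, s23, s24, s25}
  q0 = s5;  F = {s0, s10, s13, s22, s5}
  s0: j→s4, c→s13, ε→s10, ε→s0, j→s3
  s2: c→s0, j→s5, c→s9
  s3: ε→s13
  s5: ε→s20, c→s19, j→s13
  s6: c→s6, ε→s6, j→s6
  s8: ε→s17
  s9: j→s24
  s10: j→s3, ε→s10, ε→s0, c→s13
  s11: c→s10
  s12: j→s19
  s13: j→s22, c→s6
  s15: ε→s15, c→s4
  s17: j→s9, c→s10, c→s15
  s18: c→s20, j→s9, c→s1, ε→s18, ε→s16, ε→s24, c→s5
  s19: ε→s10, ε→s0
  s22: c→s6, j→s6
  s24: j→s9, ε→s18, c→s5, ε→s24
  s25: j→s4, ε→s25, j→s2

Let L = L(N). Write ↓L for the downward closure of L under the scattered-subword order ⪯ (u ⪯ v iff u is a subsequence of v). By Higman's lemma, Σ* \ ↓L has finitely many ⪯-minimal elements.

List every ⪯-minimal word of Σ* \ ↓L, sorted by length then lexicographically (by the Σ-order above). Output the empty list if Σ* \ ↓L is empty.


|Q|=26, |F|=5, |δ|=48 (17 ε).
min D↑ (5 st, q0=0, F={4}): 0:j→1,c→2 1:j→3,c→4 2:j→1,c→1 3:j→4,c→4 4:j→4,c→4 (ε-aug+det+¬).
'jc': |S_i|=[10, 5, 1] end={s6} — reject; 2/2 single-dels accept.
'jjj': N↓-sim [10, 5, 2, 1] end={s6} rej; 3/3 deletions ∈↓L.
'ccc': run [10, 8, 3, 1] end={s6} ∉↓L; 3/3 deletions ∈↓L.
'ccjj': run [10, 8, 3, 2, 1] end={s6} rej; 4/4 single-dels accept.
4 words, ⪯-incomp.

A = [jc, jjj, ccc, ccjj].


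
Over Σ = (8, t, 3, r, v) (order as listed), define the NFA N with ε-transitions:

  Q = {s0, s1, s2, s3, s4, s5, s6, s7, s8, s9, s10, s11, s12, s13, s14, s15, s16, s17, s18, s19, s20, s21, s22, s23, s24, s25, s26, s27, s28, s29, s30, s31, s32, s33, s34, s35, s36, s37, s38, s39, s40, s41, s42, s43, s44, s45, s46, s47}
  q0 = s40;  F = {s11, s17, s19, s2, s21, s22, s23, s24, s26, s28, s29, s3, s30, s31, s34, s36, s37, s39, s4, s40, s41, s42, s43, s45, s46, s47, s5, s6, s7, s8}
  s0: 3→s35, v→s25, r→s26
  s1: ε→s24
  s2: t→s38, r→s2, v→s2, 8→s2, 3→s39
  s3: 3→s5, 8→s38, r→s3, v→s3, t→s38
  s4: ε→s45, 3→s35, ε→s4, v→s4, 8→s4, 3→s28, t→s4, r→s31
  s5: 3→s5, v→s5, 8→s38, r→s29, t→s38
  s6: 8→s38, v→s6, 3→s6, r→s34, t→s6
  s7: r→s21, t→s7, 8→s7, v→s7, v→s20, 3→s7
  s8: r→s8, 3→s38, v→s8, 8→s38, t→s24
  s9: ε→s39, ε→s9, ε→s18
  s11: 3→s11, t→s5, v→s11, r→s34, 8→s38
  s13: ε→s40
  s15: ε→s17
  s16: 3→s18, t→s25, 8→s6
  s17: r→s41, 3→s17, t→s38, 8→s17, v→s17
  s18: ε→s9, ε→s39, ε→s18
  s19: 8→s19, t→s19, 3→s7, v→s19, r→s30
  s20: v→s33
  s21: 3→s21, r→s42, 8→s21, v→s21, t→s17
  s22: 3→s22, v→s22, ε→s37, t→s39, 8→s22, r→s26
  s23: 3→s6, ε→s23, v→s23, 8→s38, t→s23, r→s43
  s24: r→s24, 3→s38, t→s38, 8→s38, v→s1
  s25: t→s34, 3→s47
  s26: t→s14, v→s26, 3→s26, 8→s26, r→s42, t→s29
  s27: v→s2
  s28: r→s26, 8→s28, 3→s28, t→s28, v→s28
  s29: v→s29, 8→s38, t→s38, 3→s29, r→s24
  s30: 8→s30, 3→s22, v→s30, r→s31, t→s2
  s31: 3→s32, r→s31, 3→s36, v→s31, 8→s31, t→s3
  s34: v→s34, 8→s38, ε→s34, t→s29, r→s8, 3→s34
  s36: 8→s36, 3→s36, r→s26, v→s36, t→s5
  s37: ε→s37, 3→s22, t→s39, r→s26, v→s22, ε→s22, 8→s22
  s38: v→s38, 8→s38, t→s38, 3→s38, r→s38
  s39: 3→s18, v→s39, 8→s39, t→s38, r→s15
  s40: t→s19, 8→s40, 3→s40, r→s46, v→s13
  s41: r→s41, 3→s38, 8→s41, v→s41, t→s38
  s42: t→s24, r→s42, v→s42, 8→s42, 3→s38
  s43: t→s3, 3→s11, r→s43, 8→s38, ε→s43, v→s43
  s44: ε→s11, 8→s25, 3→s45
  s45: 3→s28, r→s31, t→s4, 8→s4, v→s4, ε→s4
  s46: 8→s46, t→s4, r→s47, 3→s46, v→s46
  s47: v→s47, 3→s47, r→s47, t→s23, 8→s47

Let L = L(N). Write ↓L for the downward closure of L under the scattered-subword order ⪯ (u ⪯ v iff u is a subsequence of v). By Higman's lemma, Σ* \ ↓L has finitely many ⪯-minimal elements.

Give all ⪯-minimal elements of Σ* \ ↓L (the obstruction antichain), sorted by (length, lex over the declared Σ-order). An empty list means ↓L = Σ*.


|Q|=48, |F|=30, |δ|=190 (19 ε).
min D↑ (29 st, q0=0, F={15}): 0:8→0,t→1,3→0,r→2,v→0 1:8→1,t→1,3→3,r→4,v→1 2:8→2,t→5,3→2,r→6,v→2 3:8→3,t→3,3→3,r→7,v→3 4:8→4,t→8,3→9,r→10,v→4 5:8→5,t→5,3→11,r→10,v→5 6:8→6,t→12,3→6,r→6,v→6 7:8→7,t→13,3→7,r→14,v→7 8:8→8,t→15,3→16,r→8,v→8 9:8→9,t→16,3→9,r→17,v→9 10:8→10,t→18,3→19,r→10,v→10 11:8→11,t→11,3→11,r→17,v→11 12:8→15,t→12,3→20,r→21,v→12 13:8→13,t→15,3→13,r→22,v→13 14:8→14,t→23,3→15,r→14,v→14 15:8→15,t→15,3→15,r→15,v→15 16:8→16,t→15,3→16,r→13,v→16 17:8→17,t→24,3→17,r→14,v→17 18:8→15,t→15,3→25,r→18,v→18 19:8→19,t→25,3→19,r→17,v→19 20:8→15,t→20,3→20,r→26,v→20 21:8→15,t→18,3→27,r→21,v→21 22:8→22,t→15,3→15,r→22,v→22 23:8→15,t→15,3→15,r→23,v→23 24:8→15,t→15,3→24,r→23,v→24 25:8→15,t→15,3→25,r→24,v→25 26:8→15,t→24,3→26,r→28,v→26 27:8→15,t→25,3→27,r→26,v→27 28:8→15,t→23,3→15,r→28,v→28.
'trtt': run [41, 37, 27, 14, 1] end={s38} rej; 4/4 del acc.
'rrt8': N↓-sim [41, 35, 26, 13, 1] end={s38} ∉↓L; 4/4 del acc.
't3rr3': |S_i|=[41, 37, 28, 13, 6, 1] end={s38} ∉↓L; 5/5 deletions ∈↓L.
3 obstructions.

min(Σ*\↓L) = [trtt, rrt8, t3rr3].


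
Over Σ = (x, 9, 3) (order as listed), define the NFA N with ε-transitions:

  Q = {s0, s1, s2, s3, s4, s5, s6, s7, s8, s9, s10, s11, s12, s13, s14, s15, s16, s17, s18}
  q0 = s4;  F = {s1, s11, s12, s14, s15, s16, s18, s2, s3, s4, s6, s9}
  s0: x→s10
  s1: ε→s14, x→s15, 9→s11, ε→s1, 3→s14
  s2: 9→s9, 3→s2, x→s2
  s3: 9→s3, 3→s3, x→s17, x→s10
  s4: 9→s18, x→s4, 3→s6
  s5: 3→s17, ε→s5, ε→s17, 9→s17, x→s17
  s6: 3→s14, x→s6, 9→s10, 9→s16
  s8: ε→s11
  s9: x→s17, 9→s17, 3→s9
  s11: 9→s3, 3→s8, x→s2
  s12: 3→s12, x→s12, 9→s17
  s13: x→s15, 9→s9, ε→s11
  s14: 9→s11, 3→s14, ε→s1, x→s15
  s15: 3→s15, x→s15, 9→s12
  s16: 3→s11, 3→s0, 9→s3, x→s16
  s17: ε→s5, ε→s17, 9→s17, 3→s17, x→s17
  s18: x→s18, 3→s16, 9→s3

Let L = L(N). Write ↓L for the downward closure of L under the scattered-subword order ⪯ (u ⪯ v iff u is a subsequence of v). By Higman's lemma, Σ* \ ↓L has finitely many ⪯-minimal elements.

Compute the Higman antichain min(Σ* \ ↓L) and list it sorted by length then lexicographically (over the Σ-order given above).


|Q|=19, |F|=12, |δ|=57 (9 ε).
min D↑ (12 st, q0=0, F={6}): 0:x→0,9→1,3→2 1:x→1,9→3,3→4 2:x→2,9→4,3→5 3:x→6,9→3,3→3 4:x→4,9→3,3→7 5:x→8,9→7,3→5 6:x→6,9→6,3→6 7:x→9,9→3,3→7 8:x→8,9→10,3→8 9:x→9,9→11,3→9 10:x→10,9→6,3→10 11:x→6,9→6,3→11.
'99x': run [17, 12, 5, 3] end={s10,s17,s5} rej; 3/3 del acc.
'33x99': |S_i|=[17, 15, 13, 7, 4, 2] end={s17,s5} — reject; 5/5 del acc.
2 words, ⪯-incomp.

Antichain: [99x, 33x99].


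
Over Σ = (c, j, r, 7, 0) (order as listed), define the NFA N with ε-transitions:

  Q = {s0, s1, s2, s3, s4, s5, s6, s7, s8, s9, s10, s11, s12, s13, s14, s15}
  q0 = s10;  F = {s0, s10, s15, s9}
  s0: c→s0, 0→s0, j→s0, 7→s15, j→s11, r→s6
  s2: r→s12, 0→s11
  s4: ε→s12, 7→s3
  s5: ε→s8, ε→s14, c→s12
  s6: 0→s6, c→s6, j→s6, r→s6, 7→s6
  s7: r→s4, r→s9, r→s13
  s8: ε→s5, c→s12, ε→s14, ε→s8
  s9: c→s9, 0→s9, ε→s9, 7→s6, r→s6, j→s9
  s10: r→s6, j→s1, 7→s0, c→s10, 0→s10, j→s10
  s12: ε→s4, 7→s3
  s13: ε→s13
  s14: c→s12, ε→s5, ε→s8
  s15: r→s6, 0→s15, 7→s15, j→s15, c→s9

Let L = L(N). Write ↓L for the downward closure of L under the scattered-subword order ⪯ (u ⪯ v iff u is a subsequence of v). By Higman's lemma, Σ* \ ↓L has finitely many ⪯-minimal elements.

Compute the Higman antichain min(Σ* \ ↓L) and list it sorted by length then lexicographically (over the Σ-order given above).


min(Σ*\↓L) = [r, 77c7].

|Q|=16, |F|=4, |δ|=48 (11 ε).
min D↑ (5 st, q0=0, F={1}): 0:c→0,j→0,r→1,7→2,0→0 1:c→1,j→1,r→1,7→1,0→1 2:c→2,j→2,r→1,7→3,0→2 3:c→4,j→3,r→1,7→3,0→3 4:c→4,j→4,r→1,7→1,0→4 [Hopcroft].
'r': |S_i|=[7, 1] end={s6} ∉↓L; 1/1 single-dels accept.
'77c7': N↓-sim [7, 5, 3, 2, 1] end={s6} rej; 4/4 del acc.
2 minimals (antichain).


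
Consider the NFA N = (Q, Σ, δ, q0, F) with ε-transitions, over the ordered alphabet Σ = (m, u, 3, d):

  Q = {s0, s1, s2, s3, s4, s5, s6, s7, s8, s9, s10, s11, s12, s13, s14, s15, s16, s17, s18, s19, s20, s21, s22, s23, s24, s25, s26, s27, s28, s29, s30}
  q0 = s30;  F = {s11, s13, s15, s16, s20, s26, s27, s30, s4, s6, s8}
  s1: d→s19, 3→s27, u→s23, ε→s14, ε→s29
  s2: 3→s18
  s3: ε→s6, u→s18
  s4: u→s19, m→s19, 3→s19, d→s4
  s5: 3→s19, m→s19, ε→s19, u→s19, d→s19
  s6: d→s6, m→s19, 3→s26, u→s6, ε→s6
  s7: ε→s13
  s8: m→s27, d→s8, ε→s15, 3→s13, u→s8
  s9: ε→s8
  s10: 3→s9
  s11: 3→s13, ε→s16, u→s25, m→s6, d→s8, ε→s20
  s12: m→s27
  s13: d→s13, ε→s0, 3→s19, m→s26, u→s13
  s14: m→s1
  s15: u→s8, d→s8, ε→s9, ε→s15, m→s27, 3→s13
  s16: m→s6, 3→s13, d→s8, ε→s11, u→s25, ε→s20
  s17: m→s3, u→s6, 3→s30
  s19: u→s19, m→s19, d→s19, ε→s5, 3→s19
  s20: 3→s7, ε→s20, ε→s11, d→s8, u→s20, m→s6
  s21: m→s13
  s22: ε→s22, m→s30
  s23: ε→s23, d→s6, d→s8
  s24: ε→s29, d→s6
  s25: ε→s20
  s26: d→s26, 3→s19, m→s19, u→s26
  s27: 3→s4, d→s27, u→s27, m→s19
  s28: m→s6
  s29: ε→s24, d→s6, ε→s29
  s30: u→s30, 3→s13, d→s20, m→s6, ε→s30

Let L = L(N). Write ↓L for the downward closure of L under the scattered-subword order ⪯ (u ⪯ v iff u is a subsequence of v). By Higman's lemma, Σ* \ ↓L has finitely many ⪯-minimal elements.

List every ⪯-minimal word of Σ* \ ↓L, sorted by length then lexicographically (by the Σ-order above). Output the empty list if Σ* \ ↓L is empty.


A = [mm, 33, ddm3u].

|Q|=31, |F|=11, |δ|=95 (25 ε).
min D↑ (9 st, q0=0, F={4}): 0:m→1,u→0,3→2,d→3 1:m→4,u→1,3→5,d→1 2:m→5,u→2,3→4,d→2 3:m→1,u→3,3→2,d→6 4:m→4,u→4,3→4,d→4 5:m→4,u→5,3→4,d→5 6:m→7,u→6,3→2,d→6 7:m→4,u→7,3→8,d→7 8:m→4,u→4,3→4,d→8.
'mm': |S_i|=[17, 6, 2] end={s19,s5} — reject; 2/2 del acc.
'33': |S_i|=[17, 7, 2] end={s19,s5} rej; 2/2 del acc.
'ddm3u': N↓-sim [17, 16, 11, 5, 3, 2] end={s19,s5} ∉↓L; 5/5 del acc.
3 words, ⪯-incomp.


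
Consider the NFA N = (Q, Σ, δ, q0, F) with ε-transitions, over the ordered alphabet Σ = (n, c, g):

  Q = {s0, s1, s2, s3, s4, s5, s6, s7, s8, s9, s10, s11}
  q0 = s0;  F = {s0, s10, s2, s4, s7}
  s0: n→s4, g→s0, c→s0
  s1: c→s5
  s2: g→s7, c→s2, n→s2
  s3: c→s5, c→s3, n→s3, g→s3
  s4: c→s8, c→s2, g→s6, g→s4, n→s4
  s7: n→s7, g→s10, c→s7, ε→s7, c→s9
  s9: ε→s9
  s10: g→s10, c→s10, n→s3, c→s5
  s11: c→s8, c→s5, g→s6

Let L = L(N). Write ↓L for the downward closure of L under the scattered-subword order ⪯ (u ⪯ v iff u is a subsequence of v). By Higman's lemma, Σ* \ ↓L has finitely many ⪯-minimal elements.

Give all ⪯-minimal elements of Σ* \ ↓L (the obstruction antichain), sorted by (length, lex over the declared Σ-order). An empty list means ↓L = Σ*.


|Q|=12, |F|=5, |δ|=29 (2 ε).
min D↑ (6 st, q0=0, F={5}): 0:n→1,c→0,g→0 1:n→1,c→2,g→1 2:n→2,c→2,g→3 3:n→3,c→3,g→4 4:n→5,c→4,g→4 5:n→5,c→5,g→5 (ε-aug+det+¬).
'ncggn': N↓-sim [10, 9, 7, 5, 3, 2] end={s3,s5} — reject; 5/5 single-dels accept.
1 words, ⪯-incomp.

Antichain: [ncggn].


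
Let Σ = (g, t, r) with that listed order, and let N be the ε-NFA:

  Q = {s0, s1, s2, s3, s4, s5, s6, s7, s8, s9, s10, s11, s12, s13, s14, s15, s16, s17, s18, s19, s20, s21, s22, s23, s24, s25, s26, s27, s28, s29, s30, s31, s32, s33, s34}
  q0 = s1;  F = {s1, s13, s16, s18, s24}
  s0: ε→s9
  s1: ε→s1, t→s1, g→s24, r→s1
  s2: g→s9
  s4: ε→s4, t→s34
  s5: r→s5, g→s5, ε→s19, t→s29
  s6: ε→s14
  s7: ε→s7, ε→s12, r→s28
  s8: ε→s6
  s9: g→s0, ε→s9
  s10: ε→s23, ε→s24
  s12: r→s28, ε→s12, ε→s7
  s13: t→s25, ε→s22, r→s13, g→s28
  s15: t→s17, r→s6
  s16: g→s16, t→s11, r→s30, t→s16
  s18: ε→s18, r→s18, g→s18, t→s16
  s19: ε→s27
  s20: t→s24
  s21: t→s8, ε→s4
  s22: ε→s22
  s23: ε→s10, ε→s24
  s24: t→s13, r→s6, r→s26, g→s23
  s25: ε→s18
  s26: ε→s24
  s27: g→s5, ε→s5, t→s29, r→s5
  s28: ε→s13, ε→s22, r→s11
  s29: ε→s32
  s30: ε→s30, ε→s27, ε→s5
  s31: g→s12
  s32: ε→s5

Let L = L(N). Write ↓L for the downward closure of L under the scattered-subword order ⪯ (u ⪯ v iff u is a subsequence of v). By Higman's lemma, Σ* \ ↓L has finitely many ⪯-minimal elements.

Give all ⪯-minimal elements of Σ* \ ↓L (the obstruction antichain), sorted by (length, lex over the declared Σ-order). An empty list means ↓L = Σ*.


|Q|=35, |F|=5, |δ|=64 (30 ε).
min D↑ (6 st, q0=0, F={5}): 0:g→1,t→0,r→0 1:g→1,t→2,r→1 2:g→2,t→3,r→2 3:g→3,t→4,r→3 4:g→4,t→4,r→5 5:g→5,t→5,r→5.
'gtttr': |S_i|=[20, 19, 13, 10, 8, 6] end={s19,s27,s29,s30,s32,s5} rej; 5/5 del acc.
1 minimals (antichain).

A = [gtttr].


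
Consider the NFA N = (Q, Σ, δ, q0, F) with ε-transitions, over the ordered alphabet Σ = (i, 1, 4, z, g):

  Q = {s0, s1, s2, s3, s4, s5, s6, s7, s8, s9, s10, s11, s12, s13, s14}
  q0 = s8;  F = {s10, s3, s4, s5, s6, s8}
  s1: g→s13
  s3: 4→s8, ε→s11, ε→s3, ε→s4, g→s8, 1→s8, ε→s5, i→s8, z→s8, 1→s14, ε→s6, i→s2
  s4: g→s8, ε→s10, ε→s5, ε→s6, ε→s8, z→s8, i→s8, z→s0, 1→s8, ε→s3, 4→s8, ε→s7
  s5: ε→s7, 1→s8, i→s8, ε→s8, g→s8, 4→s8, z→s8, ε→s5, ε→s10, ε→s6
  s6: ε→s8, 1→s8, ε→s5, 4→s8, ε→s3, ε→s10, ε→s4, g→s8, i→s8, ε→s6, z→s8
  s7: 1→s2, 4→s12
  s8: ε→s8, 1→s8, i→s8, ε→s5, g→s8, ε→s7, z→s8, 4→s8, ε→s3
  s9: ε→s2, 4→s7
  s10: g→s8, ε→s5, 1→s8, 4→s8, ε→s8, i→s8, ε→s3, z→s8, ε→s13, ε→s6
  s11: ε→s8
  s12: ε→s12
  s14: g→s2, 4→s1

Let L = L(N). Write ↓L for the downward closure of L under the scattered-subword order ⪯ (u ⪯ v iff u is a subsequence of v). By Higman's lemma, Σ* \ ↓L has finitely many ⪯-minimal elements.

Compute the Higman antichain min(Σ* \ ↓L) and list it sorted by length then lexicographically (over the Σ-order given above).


|Q|=15, |F|=6, |δ|=73 (34 ε).
min D↑ (1 st, q0=0, F={}): 0:i→0,1→0,4→0,z→0,g→0.
L(D↑) = ∅; no obstructions.

A = [].


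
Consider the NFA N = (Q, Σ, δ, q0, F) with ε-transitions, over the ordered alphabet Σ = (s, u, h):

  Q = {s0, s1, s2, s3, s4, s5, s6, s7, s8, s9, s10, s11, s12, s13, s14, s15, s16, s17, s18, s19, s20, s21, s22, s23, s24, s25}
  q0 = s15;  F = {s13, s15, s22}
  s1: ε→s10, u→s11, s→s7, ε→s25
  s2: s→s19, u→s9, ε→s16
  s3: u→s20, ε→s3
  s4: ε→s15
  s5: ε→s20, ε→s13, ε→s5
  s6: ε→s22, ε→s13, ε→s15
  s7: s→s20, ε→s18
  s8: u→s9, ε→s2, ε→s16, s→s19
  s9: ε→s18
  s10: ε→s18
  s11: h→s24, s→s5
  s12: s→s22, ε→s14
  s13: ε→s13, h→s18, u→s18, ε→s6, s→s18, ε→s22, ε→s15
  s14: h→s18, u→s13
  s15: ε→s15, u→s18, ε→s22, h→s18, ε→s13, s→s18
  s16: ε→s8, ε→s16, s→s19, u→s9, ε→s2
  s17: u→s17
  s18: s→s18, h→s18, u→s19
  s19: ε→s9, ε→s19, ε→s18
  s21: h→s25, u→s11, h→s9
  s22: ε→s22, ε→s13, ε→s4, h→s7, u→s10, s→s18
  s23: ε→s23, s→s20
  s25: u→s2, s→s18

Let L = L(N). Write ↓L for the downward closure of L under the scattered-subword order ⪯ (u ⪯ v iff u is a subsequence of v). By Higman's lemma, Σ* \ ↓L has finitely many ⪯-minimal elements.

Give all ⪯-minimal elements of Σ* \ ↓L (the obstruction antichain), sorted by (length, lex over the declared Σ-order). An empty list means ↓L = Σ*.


Antichain: [s, u, h].

|Q|=26, |F|=3, |δ|=68 (34 ε).
min D↑ (2 st, q0=0, F={1}): 0:s→1,u→1,h→1 1:s→1,u→1,h→1.
's': |S_i|=[11, 4] end={s18,s19,s20,s9} rej; 1/1 deletions ∈↓L.
'u': N↓-sim [11, 4] end={s10,s18,s19,s9} — reject; 1/1 deletions ∈↓L.
'h': N↓-sim [11, 5] end={s18,s19,s20,s7,s9} — reject; 1/1 deletions ∈↓L.
3 obstructions.


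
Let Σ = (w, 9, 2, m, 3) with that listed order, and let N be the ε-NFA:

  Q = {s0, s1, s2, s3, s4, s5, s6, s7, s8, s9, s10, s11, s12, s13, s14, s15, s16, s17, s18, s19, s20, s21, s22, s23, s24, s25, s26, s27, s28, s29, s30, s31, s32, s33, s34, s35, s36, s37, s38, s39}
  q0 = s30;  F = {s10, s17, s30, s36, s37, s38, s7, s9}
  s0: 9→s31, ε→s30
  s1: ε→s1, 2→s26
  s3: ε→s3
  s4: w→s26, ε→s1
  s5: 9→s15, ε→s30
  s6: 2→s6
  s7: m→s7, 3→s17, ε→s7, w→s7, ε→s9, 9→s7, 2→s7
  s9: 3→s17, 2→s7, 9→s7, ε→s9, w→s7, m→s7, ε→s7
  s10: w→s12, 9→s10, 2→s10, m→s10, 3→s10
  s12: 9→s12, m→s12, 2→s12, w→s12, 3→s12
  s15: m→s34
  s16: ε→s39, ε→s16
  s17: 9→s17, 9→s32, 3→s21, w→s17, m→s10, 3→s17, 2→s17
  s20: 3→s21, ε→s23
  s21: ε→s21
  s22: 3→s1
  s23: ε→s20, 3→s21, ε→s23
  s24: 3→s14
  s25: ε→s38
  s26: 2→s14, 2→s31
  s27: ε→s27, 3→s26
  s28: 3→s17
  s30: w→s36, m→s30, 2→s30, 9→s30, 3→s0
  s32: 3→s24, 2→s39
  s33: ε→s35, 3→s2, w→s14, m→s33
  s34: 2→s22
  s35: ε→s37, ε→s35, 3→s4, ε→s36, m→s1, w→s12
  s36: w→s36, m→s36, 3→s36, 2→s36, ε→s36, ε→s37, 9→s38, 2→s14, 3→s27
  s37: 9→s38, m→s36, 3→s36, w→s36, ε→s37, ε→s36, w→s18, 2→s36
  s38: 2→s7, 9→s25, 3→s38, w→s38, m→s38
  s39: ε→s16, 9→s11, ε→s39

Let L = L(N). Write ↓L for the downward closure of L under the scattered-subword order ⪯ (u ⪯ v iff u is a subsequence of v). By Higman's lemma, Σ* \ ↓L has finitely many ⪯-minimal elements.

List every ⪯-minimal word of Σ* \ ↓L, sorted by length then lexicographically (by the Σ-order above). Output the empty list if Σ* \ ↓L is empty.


|Q|=40, |F|=8, |δ|=101 (27 ε).
min D↑ (7 st, q0=0, F={6}): 0:w→1,9→0,2→0,m→0,3→0 1:w→1,9→2,2→1,m→1,3→1 2:w→2,9→2,2→3,m→2,3→2 3:w→3,9→3,2→3,m→3,3→4 4:w→4,9→4,2→4,m→5,3→4 5:w→6,9→5,2→5,m→5,3→5 6:w→6,9→6,2→6,m→6,3→6 [Hopcroft].
'w923mw': |S_i|=[22, 20, 14, 12, 10, 2, 1] end={s12} — reject; 6/6 deletions ∈↓L.
1 obstructions.

Antichain: [w923mw].
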